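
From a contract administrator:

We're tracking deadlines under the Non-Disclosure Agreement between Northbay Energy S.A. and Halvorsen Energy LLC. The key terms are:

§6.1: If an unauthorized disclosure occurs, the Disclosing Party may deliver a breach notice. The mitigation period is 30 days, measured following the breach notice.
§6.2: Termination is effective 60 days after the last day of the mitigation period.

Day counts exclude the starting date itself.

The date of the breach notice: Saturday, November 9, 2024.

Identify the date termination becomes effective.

The last day of the mitigation period: November 9, 2024 + 30 days = December 9, 2024.
The date termination becomes effective: December 9, 2024 + 60 days = February 7, 2025.

February 7, 2025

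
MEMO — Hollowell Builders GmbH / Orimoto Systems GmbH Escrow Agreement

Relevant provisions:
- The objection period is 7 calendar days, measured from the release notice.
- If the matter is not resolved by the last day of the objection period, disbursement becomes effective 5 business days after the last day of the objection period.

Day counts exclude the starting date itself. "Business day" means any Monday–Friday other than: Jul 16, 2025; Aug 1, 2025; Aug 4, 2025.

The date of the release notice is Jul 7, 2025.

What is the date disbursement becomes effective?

The last day of the objection period: Jul 7, 2025 + 7 days = Jul 14, 2025.
From Monday, Jul 14, 2025, 5 business days (Jul 15, Jul 17, Jul 18, Jul 21, Jul 22, skipping weekends and the listed holiday on Jul 16) brings us to Tuesday, Jul 22, 2025, which is the date disbursement becomes effective.

Jul 22, 2025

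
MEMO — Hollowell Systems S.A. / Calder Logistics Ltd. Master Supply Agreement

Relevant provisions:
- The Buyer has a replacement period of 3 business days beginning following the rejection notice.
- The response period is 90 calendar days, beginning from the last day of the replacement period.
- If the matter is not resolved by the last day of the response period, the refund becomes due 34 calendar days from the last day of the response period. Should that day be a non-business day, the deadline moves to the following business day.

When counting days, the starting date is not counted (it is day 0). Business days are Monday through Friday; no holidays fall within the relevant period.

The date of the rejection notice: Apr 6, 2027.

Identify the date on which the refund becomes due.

Aug 11, 2027

From Tuesday, Apr 6, 2027, 3 business days (Apr 7, Apr 8, Apr 9, skipping weekends) brings us to Friday, Apr 9, 2027, which is the last day of the replacement period.
The last day of the response period: Apr 9, 2027 + 90 days = Jul 8, 2027.
The date on which the refund becomes due: Jul 8, 2027 + 34 days = Aug 11, 2027. Aug 11, 2027 is a Wednesday, so no roll-forward applies.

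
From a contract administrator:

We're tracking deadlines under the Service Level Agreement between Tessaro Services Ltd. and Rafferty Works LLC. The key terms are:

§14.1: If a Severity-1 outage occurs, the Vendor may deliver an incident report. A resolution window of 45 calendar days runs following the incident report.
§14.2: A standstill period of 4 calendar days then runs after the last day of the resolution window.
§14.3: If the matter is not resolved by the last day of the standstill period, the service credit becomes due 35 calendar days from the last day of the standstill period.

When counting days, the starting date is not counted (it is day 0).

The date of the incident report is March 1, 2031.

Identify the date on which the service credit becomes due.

The last day of the resolution window: 45 calendar days after March 1, 2031 is April 15, 2031.
The last day of the standstill period: 4 calendar days after April 15, 2031 is April 19, 2031.
Adding 35 calendar days to April 19, 2031 gives May 24, 2031, which is the date on which the service credit becomes due.

May 24, 2031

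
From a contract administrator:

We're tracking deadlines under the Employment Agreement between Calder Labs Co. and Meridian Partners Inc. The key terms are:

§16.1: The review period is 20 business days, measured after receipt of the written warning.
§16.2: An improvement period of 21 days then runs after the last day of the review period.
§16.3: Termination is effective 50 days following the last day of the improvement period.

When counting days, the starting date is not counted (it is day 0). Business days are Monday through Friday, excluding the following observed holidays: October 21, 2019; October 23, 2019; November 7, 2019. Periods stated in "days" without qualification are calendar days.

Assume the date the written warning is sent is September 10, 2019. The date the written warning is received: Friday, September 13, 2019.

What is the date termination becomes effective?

The last day of the review period: 20 business days after Friday, September 13, 2019, skipping weekends — Sep 16, Sep 17, Sep 18, Sep 19, …, Oct 9, Oct 10, Oct 11 — lands on Friday, October 11, 2019.
Adding 21 calendar days to October 11, 2019 gives November 1, 2019, which is the last day of the improvement period.
The date termination becomes effective: 50 calendar days after November 1, 2019 is December 21, 2019.

December 21, 2019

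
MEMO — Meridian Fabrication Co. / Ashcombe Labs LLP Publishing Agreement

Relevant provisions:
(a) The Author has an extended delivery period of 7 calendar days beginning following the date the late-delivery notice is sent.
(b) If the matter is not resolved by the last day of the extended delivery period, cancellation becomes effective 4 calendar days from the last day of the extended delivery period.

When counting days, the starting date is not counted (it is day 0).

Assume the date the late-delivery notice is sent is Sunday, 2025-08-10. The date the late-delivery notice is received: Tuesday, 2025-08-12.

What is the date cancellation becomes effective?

The last day of the extended delivery period: 7 calendar days after 2025-08-10 is 2025-08-17.
The date cancellation becomes effective: 4 calendar days after 2025-08-17 is 2025-08-21.

2025-08-21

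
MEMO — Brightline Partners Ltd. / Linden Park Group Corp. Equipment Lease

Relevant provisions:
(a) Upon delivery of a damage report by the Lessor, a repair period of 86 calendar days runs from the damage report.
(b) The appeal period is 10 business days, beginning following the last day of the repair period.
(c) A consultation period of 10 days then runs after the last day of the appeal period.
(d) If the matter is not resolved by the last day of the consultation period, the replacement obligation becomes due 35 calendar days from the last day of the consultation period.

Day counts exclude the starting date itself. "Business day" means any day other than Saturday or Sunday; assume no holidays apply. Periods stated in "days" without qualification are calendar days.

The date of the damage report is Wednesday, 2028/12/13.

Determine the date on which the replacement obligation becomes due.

Adding 86 calendar days to 2028/12/13 gives 2029/03/09, which is the last day of the repair period.
The last day of the appeal period: counting 10 business days from Friday, 2029/03/09 (Mar 12, Mar 13, Mar 14, Mar 15, Mar 16, Mar 19, Mar 20, Mar 21, Mar 22, Mar 23, skipping weekends) reaches Friday, 2029/03/23.
Adding 10 calendar days to 2029/03/23 gives 2029/04/02, which is the last day of the consultation period.
The date on which the replacement obligation becomes due: 2029/04/02 + 35 days = 2029/05/07.

2029/05/07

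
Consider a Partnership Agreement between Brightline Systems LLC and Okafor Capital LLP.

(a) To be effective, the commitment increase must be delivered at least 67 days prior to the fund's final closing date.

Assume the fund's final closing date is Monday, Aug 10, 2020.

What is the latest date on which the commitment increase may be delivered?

Counting back 67 calendar days from Aug 10, 2020 gives Jun 4, 2020.

Jun 4, 2020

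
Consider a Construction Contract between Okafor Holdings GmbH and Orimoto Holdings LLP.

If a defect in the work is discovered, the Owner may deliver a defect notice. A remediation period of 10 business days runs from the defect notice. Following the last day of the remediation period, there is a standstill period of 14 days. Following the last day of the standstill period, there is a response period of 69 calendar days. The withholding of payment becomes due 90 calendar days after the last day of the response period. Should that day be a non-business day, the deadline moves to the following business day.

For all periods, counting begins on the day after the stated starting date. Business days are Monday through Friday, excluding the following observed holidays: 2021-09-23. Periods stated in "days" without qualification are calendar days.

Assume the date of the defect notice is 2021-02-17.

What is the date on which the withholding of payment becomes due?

The last day of the remediation period: 10 business days after Wednesday, 2021-02-17, skipping weekends — Feb 18, Feb 19, Feb 22, Feb 23, Feb 24, Feb 25, Feb 26, Mar 1, Mar 2, Mar 3 — lands on Wednesday, 2021-03-03.
Adding 14 calendar days to 2021-03-03 gives 2021-03-17, which is the last day of the standstill period.
Adding 69 calendar days to 2021-03-17 gives 2021-05-25, which is the last day of the response period.
Adding 90 calendar days to 2021-05-25 gives 2021-08-23, which is the date on which the withholding of payment becomes due. 2021-08-23 is a Monday and is not a listed holiday, so no roll-forward applies.

2021-08-23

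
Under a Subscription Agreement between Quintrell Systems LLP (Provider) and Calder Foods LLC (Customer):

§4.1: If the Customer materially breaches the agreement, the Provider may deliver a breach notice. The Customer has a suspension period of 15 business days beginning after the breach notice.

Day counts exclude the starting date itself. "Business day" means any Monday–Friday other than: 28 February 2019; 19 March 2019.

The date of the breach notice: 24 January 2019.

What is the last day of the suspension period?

The last day of the suspension period: counting 15 business days from Thursday, 24 January 2019 (Jan 25, Jan 28, Jan 29, Jan 30, …, Feb 12, Feb 13, Feb 14, skipping weekends) reaches Thursday, 14 February 2019.

14 February 2019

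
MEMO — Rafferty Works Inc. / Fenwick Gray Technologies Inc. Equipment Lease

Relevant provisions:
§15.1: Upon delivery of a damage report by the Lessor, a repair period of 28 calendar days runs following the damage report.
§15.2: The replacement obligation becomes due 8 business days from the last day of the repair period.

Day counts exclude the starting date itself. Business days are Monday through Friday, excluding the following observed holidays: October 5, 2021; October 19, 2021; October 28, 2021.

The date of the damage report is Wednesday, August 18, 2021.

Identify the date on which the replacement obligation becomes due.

September 27, 2021

Adding 28 calendar days to August 18, 2021 gives September 15, 2021, which is the last day of the repair period.
From Wednesday, September 15, 2021, 8 business days (Sep 16, Sep 17, Sep 20, Sep 21, Sep 22, Sep 23, Sep 24, Sep 27, skipping weekends) brings us to Monday, September 27, 2021, which is the date on which the replacement obligation becomes due.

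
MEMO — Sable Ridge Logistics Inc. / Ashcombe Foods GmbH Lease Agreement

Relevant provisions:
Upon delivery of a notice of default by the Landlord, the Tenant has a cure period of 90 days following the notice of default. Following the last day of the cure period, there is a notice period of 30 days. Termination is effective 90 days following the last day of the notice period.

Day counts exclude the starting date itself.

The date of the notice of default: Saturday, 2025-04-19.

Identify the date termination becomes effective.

2025-11-15

The last day of the cure period: 2025-04-19 + 90 days = 2025-07-18.
The last day of the notice period: 30 calendar days after 2025-07-18 is 2025-08-17.
The date termination becomes effective: 2025-08-17 + 90 days = 2025-11-15.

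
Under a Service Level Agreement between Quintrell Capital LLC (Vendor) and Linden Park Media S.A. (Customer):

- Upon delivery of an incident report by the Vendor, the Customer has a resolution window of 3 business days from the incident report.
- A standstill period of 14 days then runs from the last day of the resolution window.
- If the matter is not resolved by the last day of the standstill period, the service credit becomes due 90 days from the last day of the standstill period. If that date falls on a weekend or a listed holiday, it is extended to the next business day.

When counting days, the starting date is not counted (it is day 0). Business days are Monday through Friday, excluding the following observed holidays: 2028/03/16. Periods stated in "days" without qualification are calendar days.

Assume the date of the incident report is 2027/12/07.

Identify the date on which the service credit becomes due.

The last day of the resolution window: counting 3 business days from Tuesday, 2027/12/07 (Dec 8, Dec 9, Dec 10, skipping weekends) reaches Friday, 2027/12/10.
The last day of the standstill period: 2027/12/10 + 14 days = 2027/12/24.
The date on which the service credit becomes due: 90 calendar days after 2027/12/24 is 2028/03/23. 2028/03/23 is a Thursday and is not a listed holiday, so no roll-forward applies.

2028/03/23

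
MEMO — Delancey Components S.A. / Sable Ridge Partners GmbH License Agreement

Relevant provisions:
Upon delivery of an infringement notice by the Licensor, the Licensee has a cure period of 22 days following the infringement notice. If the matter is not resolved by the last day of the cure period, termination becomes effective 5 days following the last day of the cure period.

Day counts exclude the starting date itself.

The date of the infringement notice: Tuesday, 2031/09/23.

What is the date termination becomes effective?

The last day of the cure period: 22 calendar days after 2031/09/23 is 2031/10/15.
The date termination becomes effective: 5 calendar days after 2031/10/15 is 2031/10/20.

2031/10/20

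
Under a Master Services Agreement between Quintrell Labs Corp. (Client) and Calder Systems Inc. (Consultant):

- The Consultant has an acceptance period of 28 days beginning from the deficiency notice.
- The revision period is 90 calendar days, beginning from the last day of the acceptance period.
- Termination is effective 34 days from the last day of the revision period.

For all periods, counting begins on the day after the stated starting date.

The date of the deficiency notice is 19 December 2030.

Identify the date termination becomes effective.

20 May 2031

The last day of the acceptance period: 28 calendar days after 19 December 2030 is 16 January 2031.
The last day of the revision period: 90 calendar days after 16 January 2031 is 16 April 2031.
The date termination becomes effective: 34 calendar days after 16 April 2031 is 20 May 2031.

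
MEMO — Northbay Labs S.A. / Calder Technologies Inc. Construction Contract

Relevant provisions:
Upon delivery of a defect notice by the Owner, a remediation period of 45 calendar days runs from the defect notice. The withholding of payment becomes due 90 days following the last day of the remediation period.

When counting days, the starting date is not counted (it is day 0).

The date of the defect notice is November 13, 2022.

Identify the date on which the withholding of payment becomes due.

March 28, 2023

Adding 45 calendar days to November 13, 2022 gives December 28, 2022, which is the last day of the remediation period.
The date on which the withholding of payment becomes due: 90 calendar days after December 28, 2022 is March 28, 2023.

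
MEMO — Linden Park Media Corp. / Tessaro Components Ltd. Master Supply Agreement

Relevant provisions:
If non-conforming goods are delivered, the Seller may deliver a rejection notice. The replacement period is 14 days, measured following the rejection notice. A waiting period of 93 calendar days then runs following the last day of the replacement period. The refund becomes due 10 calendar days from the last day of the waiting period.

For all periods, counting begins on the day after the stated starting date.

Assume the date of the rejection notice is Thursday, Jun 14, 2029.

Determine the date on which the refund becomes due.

The last day of the replacement period: Jun 14, 2029 + 14 days = Jun 28, 2029.
The last day of the waiting period: Jun 28, 2029 + 93 days = Sep 29, 2029.
The date on which the refund becomes due: Sep 29, 2029 + 10 days = Oct 9, 2029.

Oct 9, 2029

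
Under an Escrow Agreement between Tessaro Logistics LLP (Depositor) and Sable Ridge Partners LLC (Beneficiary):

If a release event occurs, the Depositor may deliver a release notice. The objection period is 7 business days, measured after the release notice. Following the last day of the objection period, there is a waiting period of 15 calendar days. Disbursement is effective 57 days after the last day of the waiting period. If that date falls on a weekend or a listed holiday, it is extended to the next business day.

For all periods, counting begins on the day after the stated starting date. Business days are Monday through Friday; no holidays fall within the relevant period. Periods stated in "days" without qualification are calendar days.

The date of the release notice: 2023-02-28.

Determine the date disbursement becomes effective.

2023-05-22

The last day of the objection period: 7 business days after Tuesday, 2023-02-28, skipping weekends — Mar 1, Mar 2, Mar 3, Mar 6, Mar 7, Mar 8, Mar 9 — lands on Thursday, 2023-03-09.
The last day of the waiting period: 2023-03-09 + 15 days = 2023-03-24.
The date disbursement becomes effective: 2023-03-24 + 57 days = 2023-05-20. That falls on a Saturday, so it rolls to the next business day, Monday, 2023-05-22.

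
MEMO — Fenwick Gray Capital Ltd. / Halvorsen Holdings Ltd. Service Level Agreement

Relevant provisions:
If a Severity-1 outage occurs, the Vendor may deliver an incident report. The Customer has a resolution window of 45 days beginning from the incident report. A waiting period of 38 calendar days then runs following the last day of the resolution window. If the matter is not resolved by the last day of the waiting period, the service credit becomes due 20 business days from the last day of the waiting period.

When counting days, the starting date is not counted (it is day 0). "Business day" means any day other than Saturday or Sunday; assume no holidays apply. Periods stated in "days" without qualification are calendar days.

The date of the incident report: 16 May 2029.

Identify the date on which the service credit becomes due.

Adding 45 calendar days to 16 May 2029 gives 30 June 2029, which is the last day of the resolution window.
The last day of the waiting period: 30 June 2029 + 38 days = 7 August 2029.
The date on which the service credit becomes due: 20 business days after Tuesday, 7 August 2029, skipping weekends — Aug 8, Aug 9, Aug 10, Aug 13, …, Aug 31, Sep 3, Sep 4 — lands on Tuesday, 4 September 2029.

4 September 2029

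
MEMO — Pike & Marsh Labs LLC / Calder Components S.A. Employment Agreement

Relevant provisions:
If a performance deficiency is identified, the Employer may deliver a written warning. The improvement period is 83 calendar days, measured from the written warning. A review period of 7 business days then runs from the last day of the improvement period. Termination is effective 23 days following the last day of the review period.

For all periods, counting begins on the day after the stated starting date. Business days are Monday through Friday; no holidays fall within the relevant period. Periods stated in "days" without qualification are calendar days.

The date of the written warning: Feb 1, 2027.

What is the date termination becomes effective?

May 27, 2027

Adding 83 calendar days to Feb 1, 2027 gives Apr 25, 2027, which is the last day of the improvement period.
From Sunday, Apr 25, 2027, 7 business days (Apr 26, Apr 27, Apr 28, Apr 29, Apr 30, May 3, May 4, skipping weekends) brings us to Tuesday, May 4, 2027, which is the last day of the review period.
Adding 23 calendar days to May 4, 2027 gives May 27, 2027, which is the date termination becomes effective.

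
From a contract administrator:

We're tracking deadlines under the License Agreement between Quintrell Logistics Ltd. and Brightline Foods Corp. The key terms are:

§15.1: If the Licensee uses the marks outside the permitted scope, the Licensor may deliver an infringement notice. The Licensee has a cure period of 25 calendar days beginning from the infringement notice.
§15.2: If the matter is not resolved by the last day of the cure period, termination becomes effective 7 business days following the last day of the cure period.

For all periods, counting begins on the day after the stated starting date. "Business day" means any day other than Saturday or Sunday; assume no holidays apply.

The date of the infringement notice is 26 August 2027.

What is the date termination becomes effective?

Adding 25 calendar days to 26 August 2027 gives 20 September 2027, which is the last day of the cure period.
From Monday, 20 September 2027, 7 business days (Sep 21, Sep 22, Sep 23, Sep 24, Sep 27, Sep 28, Sep 29, skipping weekends) brings us to Wednesday, 29 September 2027, which is the date termination becomes effective.

29 September 2027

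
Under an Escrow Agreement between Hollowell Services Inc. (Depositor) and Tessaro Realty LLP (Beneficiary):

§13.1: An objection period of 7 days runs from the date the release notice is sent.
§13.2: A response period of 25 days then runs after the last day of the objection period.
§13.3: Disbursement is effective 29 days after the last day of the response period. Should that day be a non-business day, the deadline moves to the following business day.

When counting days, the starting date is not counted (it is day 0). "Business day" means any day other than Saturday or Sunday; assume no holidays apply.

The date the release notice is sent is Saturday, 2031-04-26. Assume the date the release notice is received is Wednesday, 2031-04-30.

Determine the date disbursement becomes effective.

The last day of the objection period: 2031-04-26 + 7 days = 2031-05-03.
The last day of the response period: 2031-05-03 + 25 days = 2031-05-28.
The date disbursement becomes effective: 2031-05-28 + 29 days = 2031-06-26. 2031-06-26 is a Thursday, so no roll-forward applies.

2031-06-26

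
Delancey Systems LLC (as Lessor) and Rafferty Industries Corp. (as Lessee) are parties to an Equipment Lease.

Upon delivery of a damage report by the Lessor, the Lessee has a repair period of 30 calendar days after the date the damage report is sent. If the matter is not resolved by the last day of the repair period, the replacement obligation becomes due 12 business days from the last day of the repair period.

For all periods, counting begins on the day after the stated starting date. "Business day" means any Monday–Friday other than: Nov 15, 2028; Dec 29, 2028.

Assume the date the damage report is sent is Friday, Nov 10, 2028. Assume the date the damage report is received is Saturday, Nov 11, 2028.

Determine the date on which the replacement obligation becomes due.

The last day of the repair period: Nov 10, 2028 + 30 days = Dec 10, 2028.
The date on which the replacement obligation becomes due: counting 12 business days from Sunday, Dec 10, 2028 (Dec 11, Dec 12, Dec 13, Dec 14, …, Dec 22, Dec 25, Dec 26, skipping weekends) reaches Tuesday, Dec 26, 2028.

Dec 26, 2028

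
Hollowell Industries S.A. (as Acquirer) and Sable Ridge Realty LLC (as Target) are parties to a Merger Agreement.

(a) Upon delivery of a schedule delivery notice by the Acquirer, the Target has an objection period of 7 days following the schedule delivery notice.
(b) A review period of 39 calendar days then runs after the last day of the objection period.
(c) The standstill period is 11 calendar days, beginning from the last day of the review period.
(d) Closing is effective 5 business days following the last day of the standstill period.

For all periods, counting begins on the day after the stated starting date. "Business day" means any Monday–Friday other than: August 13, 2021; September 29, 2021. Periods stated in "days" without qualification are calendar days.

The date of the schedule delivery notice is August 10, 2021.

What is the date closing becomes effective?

Adding 7 calendar days to August 10, 2021 gives August 17, 2021, which is the last day of the objection period.
The last day of the review period: 39 calendar days after August 17, 2021 is September 25, 2021.
The last day of the standstill period: 11 calendar days after September 25, 2021 is October 6, 2021.
The date closing becomes effective: 5 business days after Wednesday, October 6, 2021, skipping weekends — Oct 7, Oct 8, Oct 11, Oct 12, Oct 13 — lands on Wednesday, October 13, 2021.

October 13, 2021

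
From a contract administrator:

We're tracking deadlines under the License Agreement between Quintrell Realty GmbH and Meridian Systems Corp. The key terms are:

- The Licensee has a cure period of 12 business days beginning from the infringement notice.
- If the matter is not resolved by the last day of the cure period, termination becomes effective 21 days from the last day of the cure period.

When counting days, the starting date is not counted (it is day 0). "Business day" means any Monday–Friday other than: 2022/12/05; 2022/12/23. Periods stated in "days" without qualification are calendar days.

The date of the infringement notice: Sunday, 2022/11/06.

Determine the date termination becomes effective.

The last day of the cure period: counting 12 business days from Sunday, 2022/11/06 (Nov 7, Nov 8, Nov 9, Nov 10, …, Nov 18, Nov 21, Nov 22, skipping weekends) reaches Tuesday, 2022/11/22.
The date termination becomes effective: 2022/11/22 + 21 days = 2022/12/13.

2022/12/13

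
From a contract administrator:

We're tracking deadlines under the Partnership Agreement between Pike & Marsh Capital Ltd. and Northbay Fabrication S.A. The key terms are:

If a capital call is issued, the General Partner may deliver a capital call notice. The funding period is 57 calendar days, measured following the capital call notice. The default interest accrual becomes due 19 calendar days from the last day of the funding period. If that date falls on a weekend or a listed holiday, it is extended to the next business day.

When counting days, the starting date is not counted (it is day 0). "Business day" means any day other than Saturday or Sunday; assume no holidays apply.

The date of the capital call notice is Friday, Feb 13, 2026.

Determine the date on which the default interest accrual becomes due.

Apr 30, 2026

Adding 57 calendar days to Feb 13, 2026 gives Apr 11, 2026, which is the last day of the funding period.
Adding 19 calendar days to Apr 11, 2026 gives Apr 30, 2026, which is the date on which the default interest accrual becomes due. Apr 30, 2026 is a Thursday, so no roll-forward applies.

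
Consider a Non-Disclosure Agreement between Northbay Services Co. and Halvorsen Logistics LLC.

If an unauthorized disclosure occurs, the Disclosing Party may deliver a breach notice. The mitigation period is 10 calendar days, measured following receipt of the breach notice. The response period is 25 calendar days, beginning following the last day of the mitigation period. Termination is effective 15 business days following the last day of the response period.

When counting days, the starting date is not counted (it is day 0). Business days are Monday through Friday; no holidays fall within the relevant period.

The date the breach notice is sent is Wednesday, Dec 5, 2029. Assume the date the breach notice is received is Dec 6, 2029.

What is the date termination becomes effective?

Jan 31, 2030

The last day of the mitigation period: Dec 6, 2029 + 10 days = Dec 16, 2029.
The last day of the response period: Dec 16, 2029 + 25 days = Jan 10, 2030.
The date termination becomes effective: counting 15 business days from Thursday, Jan 10, 2030 (Jan 11, Jan 14, Jan 15, Jan 16, …, Jan 29, Jan 30, Jan 31, skipping weekends) reaches Thursday, Jan 31, 2030.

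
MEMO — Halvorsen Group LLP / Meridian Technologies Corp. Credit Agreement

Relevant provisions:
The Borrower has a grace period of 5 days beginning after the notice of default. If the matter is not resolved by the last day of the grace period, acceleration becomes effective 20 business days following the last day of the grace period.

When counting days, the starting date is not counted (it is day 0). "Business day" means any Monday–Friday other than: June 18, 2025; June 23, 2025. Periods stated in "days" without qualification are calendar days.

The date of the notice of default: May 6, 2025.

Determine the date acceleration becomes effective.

Adding 5 calendar days to May 6, 2025 gives May 11, 2025, which is the last day of the grace period.
The date acceleration becomes effective: counting 20 business days from Sunday, May 11, 2025 (May 12, May 13, May 14, May 15, …, Jun 4, Jun 5, Jun 6, skipping weekends) reaches Friday, June 6, 2025.

June 6, 2025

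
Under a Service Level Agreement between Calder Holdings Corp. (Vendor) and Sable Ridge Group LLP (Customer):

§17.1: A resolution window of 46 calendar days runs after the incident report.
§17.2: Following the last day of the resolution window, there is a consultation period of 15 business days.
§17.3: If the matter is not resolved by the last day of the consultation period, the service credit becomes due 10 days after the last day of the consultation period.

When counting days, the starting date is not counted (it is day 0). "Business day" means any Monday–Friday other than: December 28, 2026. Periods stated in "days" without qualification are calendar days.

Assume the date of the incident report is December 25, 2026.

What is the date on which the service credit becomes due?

Adding 46 calendar days to December 25, 2026 gives February 9, 2027, which is the last day of the resolution window.
From Tuesday, February 9, 2027, 15 business days (Feb 10, Feb 11, Feb 12, Feb 15, …, Feb 26, Mar 1, Mar 2, skipping weekends) brings us to Tuesday, March 2, 2027, which is the last day of the consultation period.
The date on which the service credit becomes due: 10 calendar days after March 2, 2027 is March 12, 2027.

March 12, 2027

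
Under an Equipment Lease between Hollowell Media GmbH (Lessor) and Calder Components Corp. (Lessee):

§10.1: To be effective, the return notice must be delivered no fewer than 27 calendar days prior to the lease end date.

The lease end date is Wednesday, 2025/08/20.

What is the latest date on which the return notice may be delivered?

2025/08/20 minus 27 days is 2025/07/24.

2025/07/24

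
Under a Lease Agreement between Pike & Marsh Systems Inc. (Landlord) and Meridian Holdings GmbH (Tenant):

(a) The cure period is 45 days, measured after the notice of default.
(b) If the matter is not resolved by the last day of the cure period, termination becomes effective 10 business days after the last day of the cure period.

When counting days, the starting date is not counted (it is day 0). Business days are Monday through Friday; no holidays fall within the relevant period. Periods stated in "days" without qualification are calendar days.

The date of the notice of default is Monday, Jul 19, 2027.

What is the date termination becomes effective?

The last day of the cure period: Jul 19, 2027 + 45 days = Sep 2, 2027.
The date termination becomes effective: counting 10 business days from Thursday, Sep 2, 2027 (Sep 3, Sep 6, Sep 7, Sep 8, Sep 9, Sep 10, Sep 13, Sep 14, Sep 15, Sep 16, skipping weekends) reaches Thursday, Sep 16, 2027.

Sep 16, 2027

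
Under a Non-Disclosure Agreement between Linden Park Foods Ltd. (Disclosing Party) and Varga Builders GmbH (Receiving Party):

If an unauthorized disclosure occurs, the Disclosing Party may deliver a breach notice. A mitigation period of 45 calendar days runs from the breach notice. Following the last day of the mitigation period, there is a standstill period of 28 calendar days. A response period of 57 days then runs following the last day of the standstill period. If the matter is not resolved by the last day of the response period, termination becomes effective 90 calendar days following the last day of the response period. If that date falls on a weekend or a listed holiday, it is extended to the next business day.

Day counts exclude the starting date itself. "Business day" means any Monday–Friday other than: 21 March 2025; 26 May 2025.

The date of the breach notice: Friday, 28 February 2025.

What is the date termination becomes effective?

The last day of the mitigation period: 28 February 2025 + 45 days = 14 April 2025.
Adding 28 calendar days to 14 April 2025 gives 12 May 2025, which is the last day of the standstill period.
The last day of the response period: 57 calendar days after 12 May 2025 is 8 July 2025.
The date termination becomes effective: 8 July 2025 + 90 days = 6 October 2025. 6 October 2025 is a Monday and is not a listed holiday, so no roll-forward applies.

6 October 2025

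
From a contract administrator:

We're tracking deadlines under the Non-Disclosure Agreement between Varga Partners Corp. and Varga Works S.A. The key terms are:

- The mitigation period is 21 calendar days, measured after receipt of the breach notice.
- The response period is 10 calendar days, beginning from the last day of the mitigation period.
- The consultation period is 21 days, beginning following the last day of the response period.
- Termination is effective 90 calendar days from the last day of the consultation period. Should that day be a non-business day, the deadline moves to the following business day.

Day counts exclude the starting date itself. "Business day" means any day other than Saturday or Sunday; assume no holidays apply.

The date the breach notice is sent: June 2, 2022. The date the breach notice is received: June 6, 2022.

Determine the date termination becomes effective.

October 26, 2022

The last day of the mitigation period: June 6, 2022 + 21 days = June 27, 2022.
The last day of the response period: 10 calendar days after June 27, 2022 is July 7, 2022.
The last day of the consultation period: July 7, 2022 + 21 days = July 28, 2022.
The date termination becomes effective: 90 calendar days after July 28, 2022 is October 26, 2022. October 26, 2022 is a Wednesday, so no roll-forward applies.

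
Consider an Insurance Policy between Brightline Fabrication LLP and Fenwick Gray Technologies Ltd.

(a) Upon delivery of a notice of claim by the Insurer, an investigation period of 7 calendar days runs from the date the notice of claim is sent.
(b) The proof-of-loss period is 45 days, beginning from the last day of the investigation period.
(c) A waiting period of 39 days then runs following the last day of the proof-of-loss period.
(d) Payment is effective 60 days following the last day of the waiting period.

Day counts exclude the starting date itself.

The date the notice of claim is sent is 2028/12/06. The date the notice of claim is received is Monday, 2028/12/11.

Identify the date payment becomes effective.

The last day of the investigation period: 7 calendar days after 2028/12/06 is 2028/12/13.
Adding 45 calendar days to 2028/12/13 gives 2029/01/27, which is the last day of the proof-of-loss period.
The last day of the waiting period: 2029/01/27 + 39 days = 2029/03/07.
Adding 60 calendar days to 2029/03/07 gives 2029/05/06, which is the date payment becomes effective.

2029/05/06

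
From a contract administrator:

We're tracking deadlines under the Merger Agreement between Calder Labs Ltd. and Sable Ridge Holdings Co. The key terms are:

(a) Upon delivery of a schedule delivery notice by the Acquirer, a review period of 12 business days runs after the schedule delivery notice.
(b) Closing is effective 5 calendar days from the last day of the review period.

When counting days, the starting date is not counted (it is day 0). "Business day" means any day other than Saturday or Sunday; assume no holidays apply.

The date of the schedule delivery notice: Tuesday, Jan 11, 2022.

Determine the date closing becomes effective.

Feb 1, 2022

From Tuesday, Jan 11, 2022, 12 business days (Jan 12, Jan 13, Jan 14, Jan 17, …, Jan 25, Jan 26, Jan 27, skipping weekends) brings us to Thursday, Jan 27, 2022, which is the last day of the review period.
Adding 5 calendar days to Jan 27, 2022 gives Feb 1, 2022, which is the date closing becomes effective.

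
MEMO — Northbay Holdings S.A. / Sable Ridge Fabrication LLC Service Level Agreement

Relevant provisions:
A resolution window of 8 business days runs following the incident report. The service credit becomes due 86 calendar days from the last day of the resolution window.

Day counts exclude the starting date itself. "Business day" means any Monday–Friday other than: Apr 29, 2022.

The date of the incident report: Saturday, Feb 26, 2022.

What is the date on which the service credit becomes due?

From Saturday, Feb 26, 2022, 8 business days (Feb 28, Mar 1, Mar 2, Mar 3, Mar 4, Mar 7, Mar 8, Mar 9, skipping weekends) brings us to Wednesday, Mar 9, 2022, which is the last day of the resolution window.
The date on which the service credit becomes due: Mar 9, 2022 + 86 days = Jun 3, 2022.

Jun 3, 2022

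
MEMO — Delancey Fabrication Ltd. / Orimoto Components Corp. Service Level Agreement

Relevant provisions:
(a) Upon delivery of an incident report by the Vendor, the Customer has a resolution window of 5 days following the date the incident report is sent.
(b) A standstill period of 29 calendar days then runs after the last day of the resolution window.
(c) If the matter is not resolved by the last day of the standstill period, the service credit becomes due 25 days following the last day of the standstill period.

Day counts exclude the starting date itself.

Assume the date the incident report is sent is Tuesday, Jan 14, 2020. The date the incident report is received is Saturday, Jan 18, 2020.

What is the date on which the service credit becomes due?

Mar 13, 2020

The last day of the resolution window: Jan 14, 2020 + 5 days = Jan 19, 2020.
The last day of the standstill period: Jan 19, 2020 + 29 days = Feb 17, 2020.
Adding 25 calendar days to Feb 17, 2020 gives Mar 13, 2020, which is the date on which the service credit becomes due.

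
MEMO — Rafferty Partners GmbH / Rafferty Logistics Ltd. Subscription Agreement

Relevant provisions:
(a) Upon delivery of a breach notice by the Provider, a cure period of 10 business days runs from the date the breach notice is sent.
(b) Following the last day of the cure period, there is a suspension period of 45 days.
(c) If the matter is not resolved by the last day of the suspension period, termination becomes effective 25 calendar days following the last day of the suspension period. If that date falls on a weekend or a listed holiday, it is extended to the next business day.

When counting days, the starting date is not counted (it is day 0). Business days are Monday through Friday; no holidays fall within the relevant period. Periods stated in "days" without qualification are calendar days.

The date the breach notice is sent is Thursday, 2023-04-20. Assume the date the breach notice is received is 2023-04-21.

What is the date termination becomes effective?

2023-07-13

From Thursday, 2023-04-20, 10 business days (Apr 21, Apr 24, Apr 25, Apr 26, Apr 27, Apr 28, May 1, May 2, May 3, May 4, skipping weekends) brings us to Thursday, 2023-05-04, which is the last day of the cure period.
The last day of the suspension period: 2023-05-04 + 45 days = 2023-06-18.
The date termination becomes effective: 25 calendar days after 2023-06-18 is 2023-07-13. 2023-07-13 is a Thursday, so no roll-forward applies.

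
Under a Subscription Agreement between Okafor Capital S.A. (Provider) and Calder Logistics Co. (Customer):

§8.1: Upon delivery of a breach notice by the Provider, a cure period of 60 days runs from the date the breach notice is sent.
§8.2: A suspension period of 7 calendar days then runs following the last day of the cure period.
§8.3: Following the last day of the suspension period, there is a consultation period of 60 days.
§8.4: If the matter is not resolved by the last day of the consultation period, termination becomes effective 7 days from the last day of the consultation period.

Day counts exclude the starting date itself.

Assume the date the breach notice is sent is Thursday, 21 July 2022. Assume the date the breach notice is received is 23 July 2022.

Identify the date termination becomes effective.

2 December 2022

The last day of the cure period: 60 calendar days after 21 July 2022 is 19 September 2022.
The last day of the suspension period: 19 September 2022 + 7 days = 26 September 2022.
The last day of the consultation period: 60 calendar days after 26 September 2022 is 25 November 2022.
The date termination becomes effective: 25 November 2022 + 7 days = 2 December 2022.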